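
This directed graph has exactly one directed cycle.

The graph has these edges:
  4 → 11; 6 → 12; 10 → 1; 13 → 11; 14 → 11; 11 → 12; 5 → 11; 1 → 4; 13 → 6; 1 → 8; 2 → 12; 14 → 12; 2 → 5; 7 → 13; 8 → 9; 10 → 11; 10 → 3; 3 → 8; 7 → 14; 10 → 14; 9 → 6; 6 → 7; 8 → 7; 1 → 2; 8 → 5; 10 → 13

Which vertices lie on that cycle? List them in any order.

DFS with gray/black marking from 13:
13 gray
  6 gray
    7 gray
      14 gray
        12 gray
        12 black
        11 gray
          11→12: 12 black — skip
        11 black
      14 black
      7→13: 13 is gray → back edge
Back edge closes the cycle 13 → 6 → 7 → 13; its vertices are {6, 7, 13}.

6, 7, 13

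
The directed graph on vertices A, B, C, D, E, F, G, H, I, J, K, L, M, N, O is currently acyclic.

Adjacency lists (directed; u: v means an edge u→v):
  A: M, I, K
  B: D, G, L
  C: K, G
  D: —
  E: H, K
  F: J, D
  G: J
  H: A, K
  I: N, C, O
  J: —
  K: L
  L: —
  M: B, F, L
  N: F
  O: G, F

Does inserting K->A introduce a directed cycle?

Yes

Adding K→A creates a cycle iff A can already reach K.
Path from A: A → K.
So A → … → K → A is a cycle.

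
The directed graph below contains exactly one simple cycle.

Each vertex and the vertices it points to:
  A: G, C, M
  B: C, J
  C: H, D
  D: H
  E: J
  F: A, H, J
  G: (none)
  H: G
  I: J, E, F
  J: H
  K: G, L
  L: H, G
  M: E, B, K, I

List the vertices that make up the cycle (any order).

A, F, I, M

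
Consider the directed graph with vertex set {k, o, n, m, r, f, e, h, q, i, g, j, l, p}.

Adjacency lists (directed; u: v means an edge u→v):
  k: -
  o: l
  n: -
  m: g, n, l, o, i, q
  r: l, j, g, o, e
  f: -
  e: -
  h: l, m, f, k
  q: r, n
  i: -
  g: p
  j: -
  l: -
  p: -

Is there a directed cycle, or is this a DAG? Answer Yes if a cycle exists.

No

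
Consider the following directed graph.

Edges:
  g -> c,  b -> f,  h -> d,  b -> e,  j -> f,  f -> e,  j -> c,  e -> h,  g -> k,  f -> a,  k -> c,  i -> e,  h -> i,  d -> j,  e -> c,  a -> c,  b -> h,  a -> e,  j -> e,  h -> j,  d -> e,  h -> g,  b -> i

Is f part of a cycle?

Yes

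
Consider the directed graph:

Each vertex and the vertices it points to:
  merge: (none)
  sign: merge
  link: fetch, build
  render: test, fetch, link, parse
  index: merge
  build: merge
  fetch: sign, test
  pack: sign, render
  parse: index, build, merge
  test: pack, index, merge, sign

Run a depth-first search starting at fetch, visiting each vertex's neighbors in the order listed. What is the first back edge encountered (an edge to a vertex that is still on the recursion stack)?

render→test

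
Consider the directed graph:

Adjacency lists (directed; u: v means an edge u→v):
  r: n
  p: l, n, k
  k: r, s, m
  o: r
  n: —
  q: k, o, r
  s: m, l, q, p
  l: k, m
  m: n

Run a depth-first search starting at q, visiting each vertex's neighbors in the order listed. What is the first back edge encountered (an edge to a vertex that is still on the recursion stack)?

DFS from q (visiting each vertex's neighbors in the order listed); mark gray on enter, black on exit:
q gray
  k gray
    r gray
      n gray
      n black
    r black
    s gray
      m gray
        m→n: n black — skip
      m black
      l gray
        l→k: k is gray → back edge
First back edge: l → k.

l→k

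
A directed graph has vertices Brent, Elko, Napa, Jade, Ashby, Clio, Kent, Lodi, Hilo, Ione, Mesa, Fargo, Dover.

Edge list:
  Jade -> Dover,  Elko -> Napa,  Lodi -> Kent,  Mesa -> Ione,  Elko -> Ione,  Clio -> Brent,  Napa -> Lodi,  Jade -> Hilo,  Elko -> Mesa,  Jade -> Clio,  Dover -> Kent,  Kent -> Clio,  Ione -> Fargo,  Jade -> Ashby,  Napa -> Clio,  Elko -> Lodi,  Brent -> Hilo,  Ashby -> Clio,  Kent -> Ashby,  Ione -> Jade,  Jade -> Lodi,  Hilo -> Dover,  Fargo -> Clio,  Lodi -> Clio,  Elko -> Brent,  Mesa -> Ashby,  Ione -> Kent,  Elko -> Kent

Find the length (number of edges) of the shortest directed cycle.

5

For each vertex v, BFS finds the shortest path from v back to v.
The shortest such closed walk is Brent → Hilo → Dover → Kent → Clio → Brent, length 5.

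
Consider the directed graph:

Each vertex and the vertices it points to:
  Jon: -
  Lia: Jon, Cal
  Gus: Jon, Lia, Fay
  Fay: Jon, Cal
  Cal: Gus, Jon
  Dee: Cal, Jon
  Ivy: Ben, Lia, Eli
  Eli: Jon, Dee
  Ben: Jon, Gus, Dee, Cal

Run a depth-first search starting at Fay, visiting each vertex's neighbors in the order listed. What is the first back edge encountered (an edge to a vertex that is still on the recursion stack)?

Lia→Cal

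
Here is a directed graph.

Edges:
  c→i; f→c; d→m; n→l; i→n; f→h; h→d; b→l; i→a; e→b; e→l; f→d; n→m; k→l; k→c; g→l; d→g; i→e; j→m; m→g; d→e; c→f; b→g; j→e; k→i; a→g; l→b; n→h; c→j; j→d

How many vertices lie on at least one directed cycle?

5

A vertex is on a directed cycle iff it belongs to a strongly connected component of size ≥ 2 (or has a self-loop).
The vertices on cycles are {b, c, f, g, l} — 5 in total.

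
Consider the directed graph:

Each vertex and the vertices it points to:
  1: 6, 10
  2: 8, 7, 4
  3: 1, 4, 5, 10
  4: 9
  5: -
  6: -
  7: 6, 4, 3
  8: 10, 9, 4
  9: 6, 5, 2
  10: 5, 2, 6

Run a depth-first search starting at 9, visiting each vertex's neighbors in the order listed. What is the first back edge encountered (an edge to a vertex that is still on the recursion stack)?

DFS from 9 (visiting each vertex's neighbors in the order listed); mark gray on enter, black on exit:
9 gray
  6 gray
  6 black
  5 gray
  5 black
  2 gray
    8 gray
      10 gray
        10→5: 5 black — skip
        10→2: 2 is gray → back edge
First back edge: 10 → 2.

10→2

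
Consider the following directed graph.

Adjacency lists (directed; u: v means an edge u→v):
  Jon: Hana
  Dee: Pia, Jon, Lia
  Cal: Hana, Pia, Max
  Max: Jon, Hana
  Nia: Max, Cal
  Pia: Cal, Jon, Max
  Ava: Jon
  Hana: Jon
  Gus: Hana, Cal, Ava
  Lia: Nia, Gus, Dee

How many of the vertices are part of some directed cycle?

6

A vertex is on a directed cycle iff it belongs to a strongly connected component of size ≥ 2 (or has a self-loop).
The vertices on cycles are {Cal, Dee, Jon, Lia, Pia, Hana} — 6 in total.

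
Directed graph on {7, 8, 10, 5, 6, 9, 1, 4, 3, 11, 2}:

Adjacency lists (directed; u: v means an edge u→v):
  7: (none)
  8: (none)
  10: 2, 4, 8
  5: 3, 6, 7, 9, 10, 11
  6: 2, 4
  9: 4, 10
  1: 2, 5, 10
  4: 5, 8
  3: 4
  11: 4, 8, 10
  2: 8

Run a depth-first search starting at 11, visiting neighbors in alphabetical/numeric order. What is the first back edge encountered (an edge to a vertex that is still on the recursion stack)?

3->4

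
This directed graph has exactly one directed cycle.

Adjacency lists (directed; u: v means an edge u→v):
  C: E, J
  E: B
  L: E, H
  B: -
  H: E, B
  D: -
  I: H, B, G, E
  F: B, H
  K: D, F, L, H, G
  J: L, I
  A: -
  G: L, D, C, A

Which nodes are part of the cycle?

C, G, I, J

DFS with gray/black marking from G:
G gray
  L gray
    E gray
      B gray
      B black
    E black
    H gray
      H→E: E black — skip
      H→B: B black — skip
    H black
  L black
  D gray
  D black
  C gray
    C→E: E black — skip
    J gray
      J→L: L black — skip
      I gray
        I→H: H black — skip
        I→B: B black — skip
        I→G: G is gray → back edge
Back edge closes the cycle G → C → J → I → G; its vertices are {C, G, I, J}.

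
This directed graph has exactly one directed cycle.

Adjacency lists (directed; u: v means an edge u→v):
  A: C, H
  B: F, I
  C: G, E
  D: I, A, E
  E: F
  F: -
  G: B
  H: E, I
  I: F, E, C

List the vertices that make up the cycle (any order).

B, C, G, I

DFS with gray/black marking from C:
C gray
  G gray
    B gray
      F gray
      F black
      I gray
        I→F: F black — skip
        E gray
          E→F: F black — skip
        E black
        I→C: C is gray → back edge
Back edge closes the cycle C → G → B → I → C; its vertices are {B, C, G, I}.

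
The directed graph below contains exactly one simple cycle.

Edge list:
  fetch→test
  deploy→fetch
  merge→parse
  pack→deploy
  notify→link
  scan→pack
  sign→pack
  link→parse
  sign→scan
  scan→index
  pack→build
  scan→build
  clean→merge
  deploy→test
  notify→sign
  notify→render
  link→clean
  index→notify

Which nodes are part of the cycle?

scan, sign, index, notify

DFS with gray/black marking from notify:
notify gray
  link gray
    clean gray
      merge gray
        parse gray
        parse black
      merge black
    clean black
    link→parse: parse black — skip
  link black
  sign gray
    scan gray
      index gray
        index→notify: notify is gray → back edge
Back edge closes the cycle notify → sign → scan → index → notify; its vertices are {scan, sign, index, notify}.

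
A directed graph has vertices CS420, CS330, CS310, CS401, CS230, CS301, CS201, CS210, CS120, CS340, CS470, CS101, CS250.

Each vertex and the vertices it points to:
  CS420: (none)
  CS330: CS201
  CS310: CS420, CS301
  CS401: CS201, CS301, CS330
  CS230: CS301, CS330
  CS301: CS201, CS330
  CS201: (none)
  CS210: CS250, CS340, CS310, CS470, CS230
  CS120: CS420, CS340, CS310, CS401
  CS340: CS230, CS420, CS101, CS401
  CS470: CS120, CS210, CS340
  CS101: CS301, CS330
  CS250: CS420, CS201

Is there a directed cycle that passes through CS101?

CS101 lies on a cycle iff there is a path from CS101 back to itself.
Exploring from CS101, it never reaches itself; equivalently, its strongly connected component is a singleton.

No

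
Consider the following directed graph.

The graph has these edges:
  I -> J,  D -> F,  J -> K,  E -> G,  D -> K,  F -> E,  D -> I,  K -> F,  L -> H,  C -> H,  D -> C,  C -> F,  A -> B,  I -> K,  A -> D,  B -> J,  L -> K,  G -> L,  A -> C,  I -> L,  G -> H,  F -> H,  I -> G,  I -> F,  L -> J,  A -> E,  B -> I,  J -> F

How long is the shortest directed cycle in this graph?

5

For each vertex v, BFS finds the shortest path from v back to v.
The shortest such closed walk is E → G → L → K → F → E, length 5.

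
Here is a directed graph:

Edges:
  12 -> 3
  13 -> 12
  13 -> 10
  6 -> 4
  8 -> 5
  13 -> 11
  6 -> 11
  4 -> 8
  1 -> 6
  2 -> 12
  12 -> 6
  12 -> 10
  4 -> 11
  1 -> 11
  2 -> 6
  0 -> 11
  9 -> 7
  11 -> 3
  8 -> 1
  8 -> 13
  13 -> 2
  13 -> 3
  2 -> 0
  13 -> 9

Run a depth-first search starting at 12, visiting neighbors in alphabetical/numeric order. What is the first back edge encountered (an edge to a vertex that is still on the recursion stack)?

1→6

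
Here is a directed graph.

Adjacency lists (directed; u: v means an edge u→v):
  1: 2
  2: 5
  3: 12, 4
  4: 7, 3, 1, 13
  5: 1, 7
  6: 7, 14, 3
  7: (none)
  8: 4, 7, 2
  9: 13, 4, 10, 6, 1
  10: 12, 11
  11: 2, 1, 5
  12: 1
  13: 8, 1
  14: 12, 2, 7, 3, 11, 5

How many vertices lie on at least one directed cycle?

7

A vertex is on a directed cycle iff it belongs to a strongly connected component of size ≥ 2 (or has a self-loop).
The vertices on cycles are {1, 2, 3, 4, 5, 8, 13} — 7 in total.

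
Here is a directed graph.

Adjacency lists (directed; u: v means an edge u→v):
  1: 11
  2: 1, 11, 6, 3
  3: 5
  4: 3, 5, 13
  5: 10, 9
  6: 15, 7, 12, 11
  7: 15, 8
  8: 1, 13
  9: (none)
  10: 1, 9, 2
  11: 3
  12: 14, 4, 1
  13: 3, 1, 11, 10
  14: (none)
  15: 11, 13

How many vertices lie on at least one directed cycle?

13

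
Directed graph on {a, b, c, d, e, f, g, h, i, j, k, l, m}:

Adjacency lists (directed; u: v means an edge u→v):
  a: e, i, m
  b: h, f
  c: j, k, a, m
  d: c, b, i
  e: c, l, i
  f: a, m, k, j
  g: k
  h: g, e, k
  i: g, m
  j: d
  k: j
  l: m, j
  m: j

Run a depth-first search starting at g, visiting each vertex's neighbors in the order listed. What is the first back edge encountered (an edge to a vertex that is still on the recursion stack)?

DFS from g (visiting each vertex's neighbors in the order listed); mark gray on enter, black on exit:
g gray
  k gray
    j gray
      d gray
        c gray
          c→j: j is gray → back edge
First back edge: c → j.

c->j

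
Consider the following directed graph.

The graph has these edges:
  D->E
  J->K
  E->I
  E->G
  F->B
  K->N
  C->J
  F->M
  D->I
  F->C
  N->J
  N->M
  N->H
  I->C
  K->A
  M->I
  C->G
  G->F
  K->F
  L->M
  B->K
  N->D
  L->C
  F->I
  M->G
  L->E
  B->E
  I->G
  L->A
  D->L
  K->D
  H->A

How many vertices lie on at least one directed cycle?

12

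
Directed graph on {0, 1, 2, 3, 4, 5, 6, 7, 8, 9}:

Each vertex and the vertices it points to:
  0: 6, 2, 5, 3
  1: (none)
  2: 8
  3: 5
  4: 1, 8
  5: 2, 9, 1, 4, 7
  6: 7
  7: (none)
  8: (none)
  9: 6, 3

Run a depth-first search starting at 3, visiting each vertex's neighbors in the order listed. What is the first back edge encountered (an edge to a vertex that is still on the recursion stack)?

DFS from 3 (visiting each vertex's neighbors in the order listed); mark gray on enter, black on exit:
3 gray
  5 gray
    2 gray
      8 gray
      8 black
    2 black
    9 gray
      6 gray
        7 gray
        7 black
      6 black
      9→3: 3 is gray → back edge
First back edge: 9 → 3.

9→3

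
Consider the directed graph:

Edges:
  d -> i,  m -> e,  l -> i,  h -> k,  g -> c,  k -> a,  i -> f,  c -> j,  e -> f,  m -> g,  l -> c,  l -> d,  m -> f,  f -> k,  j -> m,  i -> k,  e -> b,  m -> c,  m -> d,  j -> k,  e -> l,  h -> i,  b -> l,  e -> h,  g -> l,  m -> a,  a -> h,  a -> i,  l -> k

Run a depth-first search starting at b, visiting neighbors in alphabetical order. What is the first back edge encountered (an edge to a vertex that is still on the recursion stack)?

DFS from b (visiting neighbors in alphabetical order); mark gray on enter, black on exit:
b gray
  l gray
    c gray
      j gray
        k gray
          a gray
            h gray
              i gray
                f gray
                  f→k: k is gray → back edge
First back edge: f → k.

f→k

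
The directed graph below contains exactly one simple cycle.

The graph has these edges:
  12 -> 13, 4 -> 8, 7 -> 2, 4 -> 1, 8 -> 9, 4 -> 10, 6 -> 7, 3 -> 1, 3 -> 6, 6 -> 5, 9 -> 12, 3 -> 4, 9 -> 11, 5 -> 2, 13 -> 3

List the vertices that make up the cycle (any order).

DFS with gray/black marking from 13:
13 gray
  3 gray
    4 gray
      8 gray
        9 gray
          12 gray
            12→13: 13 is gray → back edge
Back edge closes the cycle 13 → 3 → 4 → 8 → 9 → 12 → 13; its vertices are {3, 4, 8, 9, 12, 13}.

3, 4, 8, 9, 12, 13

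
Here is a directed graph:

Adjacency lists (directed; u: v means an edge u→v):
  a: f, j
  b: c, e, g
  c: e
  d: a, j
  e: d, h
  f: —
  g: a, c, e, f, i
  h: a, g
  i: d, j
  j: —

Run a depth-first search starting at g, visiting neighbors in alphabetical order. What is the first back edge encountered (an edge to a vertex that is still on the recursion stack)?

DFS from g (visiting neighbors in alphabetical order); mark gray on enter, black on exit:
g gray
  a gray
    f gray
    f black
    j gray
    j black
  a black
  c gray
    e gray
      d gray
        d→a: a black — skip
        d→j: j black — skip
      d black
      h gray
        h→a: a black — skip
        h→g: g is gray → back edge
First back edge: h → g.

h→g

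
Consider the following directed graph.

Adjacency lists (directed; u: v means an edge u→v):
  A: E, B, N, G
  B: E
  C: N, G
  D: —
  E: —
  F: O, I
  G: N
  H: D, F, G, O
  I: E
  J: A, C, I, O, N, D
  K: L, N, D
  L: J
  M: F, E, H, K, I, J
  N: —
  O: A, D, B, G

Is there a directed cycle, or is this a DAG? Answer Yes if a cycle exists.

No

DFS with white/gray/black marking, starting from H:
H gray
  D gray
  D black
  F gray
    O gray
      A gray
        E gray
        E black
        B gray
          B→E: E black — skip
        B black
        N gray
        N black
        G gray
          G→N: N black — skip
        G black
      A black
      O→D: D black — skip
      O→B: B black — skip
      O→G: G black — skip
    O black
    I gray
      I→E: E black — skip
    I black
  F black
  H→G: G black — skip
  H→O: O black — skip
H black
C gray
  C→N: N black — skip
  C→G: G black — skip
C black
J gray
  J→A: A black — skip
  J→C: C black — skip
  J→I: I black — skip
  J→O: O black — skip
  J→N: N black — skip
  J→D: D black — skip
J black
K gray
  L gray
    L→J: J black — skip
  L black
  K→N: N black — skip
  K→D: D black — skip
K black
M gray
  M→F: F black — skip
  M→E: E black — skip
  M→H: H black — skip
  M→K: K black — skip
  M→I: I black — skip
  M→J: J black — skip
M black
Every edge goes to a white or black vertex — no back edge, so the graph is acyclic.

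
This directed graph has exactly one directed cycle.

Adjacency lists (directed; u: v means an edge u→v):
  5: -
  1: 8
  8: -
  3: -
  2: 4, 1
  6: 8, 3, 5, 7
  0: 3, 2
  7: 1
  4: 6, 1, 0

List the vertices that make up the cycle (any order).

0, 2, 4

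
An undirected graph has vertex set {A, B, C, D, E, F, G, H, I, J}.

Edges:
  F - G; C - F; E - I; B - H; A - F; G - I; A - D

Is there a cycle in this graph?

DFS, tracking each vertex's parent; an edge to a visited non-parent vertex closes a cycle.
Start from E:
visit E (parent –)
  visit I (parent E)
    I–E: parent, skip
    visit G (parent I)
      G–I: parent, skip
      visit F (parent G)
        visit A (parent F)
          visit D (parent A)
            D–A: parent, skip
          A–F: parent, skip
        visit C (parent F)
          C–F: parent, skip
        F–G: parent, skip
visit B (parent –)
  visit H (parent B)
    H–B: parent, skip
visit J (parent –)
No non-parent visited neighbor found — the graph is a forest.

No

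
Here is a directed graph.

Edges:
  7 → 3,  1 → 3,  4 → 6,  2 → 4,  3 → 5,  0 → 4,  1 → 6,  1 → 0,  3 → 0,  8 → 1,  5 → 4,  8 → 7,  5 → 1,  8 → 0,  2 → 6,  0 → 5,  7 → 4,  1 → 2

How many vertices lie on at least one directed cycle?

A vertex is on a directed cycle iff it belongs to a strongly connected component of size ≥ 2 (or has a self-loop).
The vertices on cycles are {0, 1, 3, 5} — 4 in total.

4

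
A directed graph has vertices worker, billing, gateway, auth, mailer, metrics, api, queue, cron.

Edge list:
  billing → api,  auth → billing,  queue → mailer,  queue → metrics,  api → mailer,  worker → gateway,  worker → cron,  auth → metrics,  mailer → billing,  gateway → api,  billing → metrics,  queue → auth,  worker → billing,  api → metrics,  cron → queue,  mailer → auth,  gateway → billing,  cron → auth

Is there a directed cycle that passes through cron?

No

cron lies on a cycle iff there is a path from cron back to itself.
Exploring from cron, it never reaches itself; equivalently, its strongly connected component is a singleton.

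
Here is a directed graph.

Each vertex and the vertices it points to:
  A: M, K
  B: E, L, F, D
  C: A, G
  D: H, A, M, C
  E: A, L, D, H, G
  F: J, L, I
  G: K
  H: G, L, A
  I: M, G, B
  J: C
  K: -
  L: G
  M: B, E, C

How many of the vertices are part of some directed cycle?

10

A vertex is on a directed cycle iff it belongs to a strongly connected component of size ≥ 2 (or has a self-loop).
The vertices on cycles are {A, B, C, D, E, F, H, I, J, M} — 10 in total.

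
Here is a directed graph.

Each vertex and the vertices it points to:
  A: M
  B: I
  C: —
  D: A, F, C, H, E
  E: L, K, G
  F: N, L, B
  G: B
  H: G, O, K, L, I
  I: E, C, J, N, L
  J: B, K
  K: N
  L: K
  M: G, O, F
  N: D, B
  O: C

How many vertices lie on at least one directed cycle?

A vertex is on a directed cycle iff it belongs to a strongly connected component of size ≥ 2 (or has a self-loop).
The vertices on cycles are {A, B, D, E, F, G, H, I, J, K, L, M, N} — 13 in total.

13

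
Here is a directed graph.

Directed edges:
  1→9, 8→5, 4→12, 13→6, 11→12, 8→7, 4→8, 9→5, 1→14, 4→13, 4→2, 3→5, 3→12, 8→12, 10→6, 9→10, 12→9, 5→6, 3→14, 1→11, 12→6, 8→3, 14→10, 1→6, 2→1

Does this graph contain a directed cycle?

No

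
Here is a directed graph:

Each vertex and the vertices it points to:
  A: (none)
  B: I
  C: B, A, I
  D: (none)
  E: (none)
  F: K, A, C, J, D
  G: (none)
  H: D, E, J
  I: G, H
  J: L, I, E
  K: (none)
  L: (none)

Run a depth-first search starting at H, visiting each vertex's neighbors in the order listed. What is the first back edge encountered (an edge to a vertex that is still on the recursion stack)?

I→H

DFS from H (visiting each vertex's neighbors in the order listed); mark gray on enter, black on exit:
H gray
  D gray
  D black
  E gray
  E black
  J gray
    L gray
    L black
    I gray
      G gray
      G black
      I→H: H is gray → back edge
First back edge: I → H.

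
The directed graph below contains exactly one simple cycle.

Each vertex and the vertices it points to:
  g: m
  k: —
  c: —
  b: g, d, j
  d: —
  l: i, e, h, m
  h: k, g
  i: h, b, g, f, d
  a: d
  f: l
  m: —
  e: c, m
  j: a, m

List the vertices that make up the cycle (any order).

f, i, l

DFS with gray/black marking from l:
l gray
  i gray
    h gray
      k gray
      k black
      g gray
        m gray
        m black
      g black
    h black
    b gray
      b→g: g black — skip
      d gray
      d black
      j gray
        a gray
          a→d: d black — skip
        a black
        j→m: m black — skip
      j black
    b black
    i→g: g black — skip
    f gray
      f→l: l is gray → back edge
Back edge closes the cycle l → i → f → l; its vertices are {f, i, l}.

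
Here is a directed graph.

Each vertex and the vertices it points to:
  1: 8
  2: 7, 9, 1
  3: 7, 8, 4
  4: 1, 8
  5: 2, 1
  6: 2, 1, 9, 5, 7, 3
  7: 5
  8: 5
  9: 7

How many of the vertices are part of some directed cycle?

6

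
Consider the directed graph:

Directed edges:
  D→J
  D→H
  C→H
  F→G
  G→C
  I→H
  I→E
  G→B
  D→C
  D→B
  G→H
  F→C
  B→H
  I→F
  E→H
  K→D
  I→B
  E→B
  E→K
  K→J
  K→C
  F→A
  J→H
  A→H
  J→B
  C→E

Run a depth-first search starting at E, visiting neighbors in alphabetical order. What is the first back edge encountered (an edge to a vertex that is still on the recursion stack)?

DFS from E (visiting neighbors in alphabetical order); mark gray on enter, black on exit:
E gray
  B gray
    H gray
    H black
  B black
  E→H: H black — skip
  K gray
    C gray
      C→E: E is gray → back edge
First back edge: C → E.

C->E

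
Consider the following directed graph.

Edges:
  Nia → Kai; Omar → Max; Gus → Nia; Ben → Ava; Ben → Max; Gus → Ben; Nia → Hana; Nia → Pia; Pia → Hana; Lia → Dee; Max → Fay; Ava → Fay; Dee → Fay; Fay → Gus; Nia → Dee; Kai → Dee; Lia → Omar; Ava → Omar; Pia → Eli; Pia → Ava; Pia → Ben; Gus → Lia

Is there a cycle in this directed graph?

Yes

DFS with white/gray/black marking, starting from Omar:
Omar gray
  Max gray
    Fay gray
      Gus gray
        Ben gray
          Ben→Max: Max is gray → back edge
Back edge found, so a cycle exists: Max → Fay → Gus → Ben → Max.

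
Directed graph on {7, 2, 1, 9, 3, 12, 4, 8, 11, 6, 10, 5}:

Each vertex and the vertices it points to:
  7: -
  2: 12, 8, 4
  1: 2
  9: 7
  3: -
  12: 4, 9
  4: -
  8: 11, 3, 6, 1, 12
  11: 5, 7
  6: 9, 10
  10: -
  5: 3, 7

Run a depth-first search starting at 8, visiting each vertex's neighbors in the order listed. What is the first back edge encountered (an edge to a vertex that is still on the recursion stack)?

2→8

DFS from 8 (visiting each vertex's neighbors in the order listed); mark gray on enter, black on exit:
8 gray
  11 gray
    5 gray
      3 gray
      3 black
      7 gray
      7 black
    5 black
    11→7: 7 black — skip
  11 black
  8→3: 3 black — skip
  6 gray
    9 gray
      9→7: 7 black — skip
    9 black
    10 gray
    10 black
  6 black
  1 gray
    2 gray
      12 gray
        4 gray
        4 black
        12→9: 9 black — skip
      12 black
      2→8: 8 is gray → back edge
First back edge: 2 → 8.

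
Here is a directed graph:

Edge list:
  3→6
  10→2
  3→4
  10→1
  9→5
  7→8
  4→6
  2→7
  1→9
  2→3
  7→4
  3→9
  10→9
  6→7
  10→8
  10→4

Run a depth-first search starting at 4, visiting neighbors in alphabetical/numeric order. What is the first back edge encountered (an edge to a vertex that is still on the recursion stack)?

DFS from 4 (visiting neighbors in alphabetical/numeric order); mark gray on enter, black on exit:
4 gray
  6 gray
    7 gray
      7→4: 4 is gray → back edge
First back edge: 7 → 4.

7->4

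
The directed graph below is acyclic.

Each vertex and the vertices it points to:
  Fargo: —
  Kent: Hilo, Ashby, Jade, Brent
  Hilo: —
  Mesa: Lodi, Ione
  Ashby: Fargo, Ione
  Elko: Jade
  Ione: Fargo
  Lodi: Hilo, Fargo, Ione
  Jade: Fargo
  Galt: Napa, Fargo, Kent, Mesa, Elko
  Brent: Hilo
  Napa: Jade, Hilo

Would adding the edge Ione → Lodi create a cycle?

Yes

Adding Ione→Lodi creates a cycle iff Lodi can already reach Ione.
Path from Lodi: Lodi → Ione.
So Lodi → … → Ione → Lodi is a cycle.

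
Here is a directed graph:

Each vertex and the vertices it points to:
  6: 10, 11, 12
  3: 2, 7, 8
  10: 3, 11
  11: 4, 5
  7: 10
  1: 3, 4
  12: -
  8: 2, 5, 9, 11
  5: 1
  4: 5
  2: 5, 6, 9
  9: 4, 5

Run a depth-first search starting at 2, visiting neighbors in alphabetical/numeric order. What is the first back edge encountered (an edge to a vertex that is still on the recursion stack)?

3→2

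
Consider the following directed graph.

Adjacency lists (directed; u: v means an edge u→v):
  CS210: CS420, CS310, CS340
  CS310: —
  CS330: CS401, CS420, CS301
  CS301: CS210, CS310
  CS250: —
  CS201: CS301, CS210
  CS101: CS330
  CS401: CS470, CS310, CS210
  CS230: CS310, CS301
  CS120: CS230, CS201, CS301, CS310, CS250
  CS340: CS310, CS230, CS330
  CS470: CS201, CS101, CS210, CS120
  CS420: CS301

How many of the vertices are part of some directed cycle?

A vertex is on a directed cycle iff it belongs to a strongly connected component of size ≥ 2 (or has a self-loop).
The vertices on cycles are {CS101, CS120, CS201, CS210, CS230, CS301, CS330, CS340, CS401, CS420, CS470} — 11 in total.

11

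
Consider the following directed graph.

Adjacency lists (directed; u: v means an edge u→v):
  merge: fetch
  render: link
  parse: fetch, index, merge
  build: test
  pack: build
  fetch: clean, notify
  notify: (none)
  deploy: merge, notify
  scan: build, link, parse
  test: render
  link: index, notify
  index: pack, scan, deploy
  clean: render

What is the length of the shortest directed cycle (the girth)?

For each vertex v, BFS finds the shortest path from v back to v.
The shortest such closed walk is index → scan → parse → index, length 3.

3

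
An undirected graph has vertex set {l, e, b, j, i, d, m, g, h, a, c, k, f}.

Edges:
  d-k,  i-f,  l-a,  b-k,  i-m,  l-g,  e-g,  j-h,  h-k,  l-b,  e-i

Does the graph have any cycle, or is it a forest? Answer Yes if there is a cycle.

No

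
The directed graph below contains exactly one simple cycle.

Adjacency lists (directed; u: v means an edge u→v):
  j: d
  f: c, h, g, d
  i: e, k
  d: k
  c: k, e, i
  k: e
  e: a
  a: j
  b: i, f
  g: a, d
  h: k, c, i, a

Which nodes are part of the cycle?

DFS with gray/black marking from a:
a gray
  j gray
    d gray
      k gray
        e gray
          e→a: a is gray → back edge
Back edge closes the cycle a → j → d → k → e → a; its vertices are {a, d, e, j, k}.

a, d, e, j, k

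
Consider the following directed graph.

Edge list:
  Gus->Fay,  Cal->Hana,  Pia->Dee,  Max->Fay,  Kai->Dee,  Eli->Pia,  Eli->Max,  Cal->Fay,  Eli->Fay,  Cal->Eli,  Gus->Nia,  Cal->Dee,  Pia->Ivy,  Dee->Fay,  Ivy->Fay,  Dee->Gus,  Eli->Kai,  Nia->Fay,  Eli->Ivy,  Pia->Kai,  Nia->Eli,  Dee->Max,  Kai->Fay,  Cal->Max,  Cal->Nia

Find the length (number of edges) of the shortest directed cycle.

5

For each vertex v, BFS finds the shortest path from v back to v.
The shortest such closed walk is Eli → Kai → Dee → Gus → Nia → Eli, length 5.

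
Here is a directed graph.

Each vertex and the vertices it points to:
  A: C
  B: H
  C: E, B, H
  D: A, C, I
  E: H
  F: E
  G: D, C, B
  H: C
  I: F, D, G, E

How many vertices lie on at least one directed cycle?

A vertex is on a directed cycle iff it belongs to a strongly connected component of size ≥ 2 (or has a self-loop).
The vertices on cycles are {B, C, D, E, G, H, I} — 7 in total.

7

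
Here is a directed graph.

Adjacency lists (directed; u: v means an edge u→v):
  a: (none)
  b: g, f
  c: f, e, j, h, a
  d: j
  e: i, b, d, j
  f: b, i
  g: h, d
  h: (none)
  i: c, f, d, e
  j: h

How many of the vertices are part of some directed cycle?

5

A vertex is on a directed cycle iff it belongs to a strongly connected component of size ≥ 2 (or has a self-loop).
The vertices on cycles are {b, c, e, f, i} — 5 in total.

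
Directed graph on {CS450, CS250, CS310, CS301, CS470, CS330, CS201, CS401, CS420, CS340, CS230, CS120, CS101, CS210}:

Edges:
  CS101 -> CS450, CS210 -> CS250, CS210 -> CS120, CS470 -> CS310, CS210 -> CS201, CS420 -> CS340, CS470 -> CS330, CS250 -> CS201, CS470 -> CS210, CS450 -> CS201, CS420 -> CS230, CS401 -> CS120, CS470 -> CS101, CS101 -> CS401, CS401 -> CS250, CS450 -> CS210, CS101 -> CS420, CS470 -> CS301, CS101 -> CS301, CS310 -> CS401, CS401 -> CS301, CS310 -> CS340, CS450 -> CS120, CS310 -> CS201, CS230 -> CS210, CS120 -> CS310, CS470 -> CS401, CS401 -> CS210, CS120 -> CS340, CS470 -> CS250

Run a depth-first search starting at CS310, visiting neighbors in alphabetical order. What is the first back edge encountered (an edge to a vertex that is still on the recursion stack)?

DFS from CS310 (visiting neighbors in alphabetical order); mark gray on enter, black on exit:
CS310 gray
  CS201 gray
  CS201 black
  CS340 gray
  CS340 black
  CS401 gray
    CS120 gray
      CS120→CS310: CS310 is gray → back edge
First back edge: CS120 → CS310.

CS120->CS310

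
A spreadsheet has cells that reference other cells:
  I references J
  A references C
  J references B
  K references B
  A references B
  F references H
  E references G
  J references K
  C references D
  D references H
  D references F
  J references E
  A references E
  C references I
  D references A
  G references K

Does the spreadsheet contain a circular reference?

Yes

DFS with white/gray/black marking, starting from J:
J gray
  K gray
    B gray
    B black
  K black
  E gray
    G gray
      G→K: K black — skip
    G black
  E black
  J→B: B black — skip
J black
A gray
  C gray
    D gray
      H gray
      H black
      F gray
        F→H: H black — skip
      F black
      D→A: A is gray → back edge
Back edge found, so a cycle exists: A → C → D → A.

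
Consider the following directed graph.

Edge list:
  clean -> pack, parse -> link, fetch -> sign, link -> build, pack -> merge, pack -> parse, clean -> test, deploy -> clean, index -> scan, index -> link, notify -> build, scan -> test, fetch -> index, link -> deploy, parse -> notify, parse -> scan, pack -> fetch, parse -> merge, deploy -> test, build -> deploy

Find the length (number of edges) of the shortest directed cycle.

5

For each vertex v, BFS finds the shortest path from v back to v.
The shortest such closed walk is pack → parse → link → deploy → clean → pack, length 5.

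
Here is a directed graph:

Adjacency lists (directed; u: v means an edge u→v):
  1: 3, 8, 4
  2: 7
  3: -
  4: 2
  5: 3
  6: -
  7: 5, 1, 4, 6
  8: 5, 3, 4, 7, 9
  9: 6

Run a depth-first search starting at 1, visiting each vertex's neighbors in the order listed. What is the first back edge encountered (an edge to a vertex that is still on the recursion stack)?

DFS from 1 (visiting each vertex's neighbors in the order listed); mark gray on enter, black on exit:
1 gray
  3 gray
  3 black
  8 gray
    5 gray
      5→3: 3 black — skip
    5 black
    8→3: 3 black — skip
    4 gray
      2 gray
        7 gray
          7→5: 5 black — skip
          7→1: 1 is gray → back edge
First back edge: 7 → 1.

7→1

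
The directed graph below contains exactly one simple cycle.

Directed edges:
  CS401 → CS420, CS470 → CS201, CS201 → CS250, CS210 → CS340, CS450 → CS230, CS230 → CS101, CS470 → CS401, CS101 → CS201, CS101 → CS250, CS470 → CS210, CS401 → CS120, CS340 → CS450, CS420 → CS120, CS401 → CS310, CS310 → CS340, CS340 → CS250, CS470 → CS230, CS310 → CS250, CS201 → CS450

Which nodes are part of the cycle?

DFS with gray/black marking from CS230:
CS230 gray
  CS101 gray
    CS250 gray
    CS250 black
    CS201 gray
      CS201→CS250: CS250 black — skip
      CS450 gray
        CS450→CS230: CS230 is gray → back edge
Back edge closes the cycle CS230 → CS101 → CS201 → CS450 → CS230; its vertices are {CS101, CS201, CS230, CS450}.

CS101, CS201, CS230, CS450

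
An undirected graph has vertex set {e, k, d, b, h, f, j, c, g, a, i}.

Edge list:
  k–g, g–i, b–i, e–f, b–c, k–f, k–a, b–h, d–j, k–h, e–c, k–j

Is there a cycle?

DFS, tracking each vertex's parent; an edge to a visited non-parent vertex closes a cycle.
Start from a:
visit a (parent –)
  visit k (parent a)
    k–a: parent, skip
    visit g (parent k)
      visit i (parent g)
        i–g: parent, skip
        visit b (parent i)
          visit h (parent b)
            h–b: parent, skip
            h–k: k visited and ≠ parent → cycle
Cycle: k – g – i – b – h – k.

Yes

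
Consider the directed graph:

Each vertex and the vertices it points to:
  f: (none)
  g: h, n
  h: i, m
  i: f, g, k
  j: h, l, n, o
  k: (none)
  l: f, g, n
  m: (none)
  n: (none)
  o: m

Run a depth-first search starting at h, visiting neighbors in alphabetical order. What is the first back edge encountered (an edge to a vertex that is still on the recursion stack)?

DFS from h (visiting neighbors in alphabetical order); mark gray on enter, black on exit:
h gray
  i gray
    f gray
    f black
    g gray
      g→h: h is gray → back edge
First back edge: g → h.

g→h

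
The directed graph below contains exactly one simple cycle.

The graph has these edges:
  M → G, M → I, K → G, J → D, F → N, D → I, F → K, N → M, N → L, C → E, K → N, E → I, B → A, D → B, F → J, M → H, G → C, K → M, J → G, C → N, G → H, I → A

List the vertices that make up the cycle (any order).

C, G, M, N

DFS with gray/black marking from G:
G gray
  H gray
  H black
  C gray
    N gray
      L gray
      L black
      M gray
        I gray
          A gray
          A black
        I black
        M→G: G is gray → back edge
Back edge closes the cycle G → C → N → M → G; its vertices are {C, G, M, N}.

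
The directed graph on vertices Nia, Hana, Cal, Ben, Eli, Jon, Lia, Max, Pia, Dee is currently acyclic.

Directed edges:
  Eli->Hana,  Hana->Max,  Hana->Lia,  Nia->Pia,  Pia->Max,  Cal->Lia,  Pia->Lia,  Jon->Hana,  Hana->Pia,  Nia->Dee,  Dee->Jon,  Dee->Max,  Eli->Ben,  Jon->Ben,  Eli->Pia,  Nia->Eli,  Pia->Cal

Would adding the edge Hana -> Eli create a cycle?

Yes

Adding Hana→Eli creates a cycle iff Eli can already reach Hana.
Path from Eli: Eli → Hana.
So Eli → … → Hana → Eli is a cycle.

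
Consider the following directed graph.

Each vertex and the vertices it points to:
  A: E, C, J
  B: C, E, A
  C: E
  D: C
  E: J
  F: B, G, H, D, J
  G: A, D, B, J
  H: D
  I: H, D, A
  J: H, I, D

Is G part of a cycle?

No

G lies on a cycle iff there is a path from G back to itself.
Exploring from G, it never reaches itself; equivalently, its strongly connected component is a singleton.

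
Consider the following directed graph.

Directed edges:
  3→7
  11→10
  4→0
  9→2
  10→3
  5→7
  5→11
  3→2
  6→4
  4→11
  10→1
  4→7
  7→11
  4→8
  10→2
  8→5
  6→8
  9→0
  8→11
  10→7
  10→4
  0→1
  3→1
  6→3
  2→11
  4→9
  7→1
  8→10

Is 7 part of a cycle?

Yes

7 is on a cycle iff 7 can reach itself via ≥1 edge.
7 → 11 → 10 → 7 — yes.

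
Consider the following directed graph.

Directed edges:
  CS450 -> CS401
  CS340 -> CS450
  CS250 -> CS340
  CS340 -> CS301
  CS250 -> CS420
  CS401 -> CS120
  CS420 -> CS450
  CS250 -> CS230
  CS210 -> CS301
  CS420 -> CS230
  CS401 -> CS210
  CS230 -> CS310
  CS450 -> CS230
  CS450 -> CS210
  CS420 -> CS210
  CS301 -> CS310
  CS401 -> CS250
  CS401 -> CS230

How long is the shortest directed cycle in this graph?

For each vertex v, BFS finds the shortest path from v back to v.
The shortest such closed walk is CS420 → CS450 → CS401 → CS250 → CS420, length 4.

4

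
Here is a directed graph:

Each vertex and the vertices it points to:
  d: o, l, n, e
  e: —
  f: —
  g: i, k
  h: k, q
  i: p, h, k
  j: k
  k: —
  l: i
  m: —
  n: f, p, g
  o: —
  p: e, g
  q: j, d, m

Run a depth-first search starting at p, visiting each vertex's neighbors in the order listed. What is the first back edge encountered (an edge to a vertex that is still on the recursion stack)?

DFS from p (visiting each vertex's neighbors in the order listed); mark gray on enter, black on exit:
p gray
  e gray
  e black
  g gray
    i gray
      i→p: p is gray → back edge
First back edge: i → p.

i→p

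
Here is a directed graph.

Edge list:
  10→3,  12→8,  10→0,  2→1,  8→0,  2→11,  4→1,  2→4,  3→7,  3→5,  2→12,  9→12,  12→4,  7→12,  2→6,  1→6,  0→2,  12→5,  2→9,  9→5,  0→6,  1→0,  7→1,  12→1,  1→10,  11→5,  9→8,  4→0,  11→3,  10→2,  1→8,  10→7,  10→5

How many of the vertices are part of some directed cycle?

11

A vertex is on a directed cycle iff it belongs to a strongly connected component of size ≥ 2 (or has a self-loop).
The vertices on cycles are {0, 1, 2, 3, 4, 7, 8, 9, 10, 11, 12} — 11 in total.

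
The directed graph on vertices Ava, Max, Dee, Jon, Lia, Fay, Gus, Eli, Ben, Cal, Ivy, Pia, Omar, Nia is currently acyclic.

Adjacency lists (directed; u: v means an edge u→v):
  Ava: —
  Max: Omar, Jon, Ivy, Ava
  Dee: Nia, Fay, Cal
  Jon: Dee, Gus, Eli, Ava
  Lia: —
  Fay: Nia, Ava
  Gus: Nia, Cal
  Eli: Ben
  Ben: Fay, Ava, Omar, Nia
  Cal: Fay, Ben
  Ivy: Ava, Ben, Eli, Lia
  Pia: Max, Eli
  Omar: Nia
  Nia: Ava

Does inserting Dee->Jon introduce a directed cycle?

Yes

Adding Dee→Jon creates a cycle iff Jon can already reach Dee.
Path from Jon: Jon → Dee.
So Jon → … → Dee → Jon is a cycle.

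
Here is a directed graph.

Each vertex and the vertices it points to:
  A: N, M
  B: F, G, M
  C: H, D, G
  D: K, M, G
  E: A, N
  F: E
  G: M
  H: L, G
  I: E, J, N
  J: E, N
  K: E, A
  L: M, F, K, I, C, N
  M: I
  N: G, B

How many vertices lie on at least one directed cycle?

12

A vertex is on a directed cycle iff it belongs to a strongly connected component of size ≥ 2 (or has a self-loop).
The vertices on cycles are {A, B, C, E, F, G, H, I, J, L, M, N} — 12 in total.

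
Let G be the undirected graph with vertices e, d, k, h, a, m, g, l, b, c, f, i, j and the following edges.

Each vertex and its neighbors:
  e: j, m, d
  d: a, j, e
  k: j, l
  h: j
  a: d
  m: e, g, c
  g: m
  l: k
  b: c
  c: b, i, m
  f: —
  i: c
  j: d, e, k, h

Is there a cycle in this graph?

Yes

DFS, tracking each vertex's parent; an edge to a visited non-parent vertex closes a cycle.
Start from d:
visit d (parent –)
  visit a (parent d)
    a–d: parent, skip
  visit j (parent d)
    j–d: parent, skip
    visit e (parent j)
      e–j: parent, skip
      visit m (parent e)
        m–e: parent, skip
        visit g (parent m)
          g–m: parent, skip
        visit c (parent m)
          visit b (parent c)
            b–c: parent, skip
          visit i (parent c)
            i–c: parent, skip
          c–m: parent, skip
      e–d: d visited and ≠ parent → cycle
Cycle: d – j – e – d.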